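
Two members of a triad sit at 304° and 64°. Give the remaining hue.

184°

A triad spaces three hues 120° apart.
The full set is {64°, 184°, 304°}.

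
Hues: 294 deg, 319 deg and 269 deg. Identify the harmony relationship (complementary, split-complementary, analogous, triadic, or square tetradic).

analogous

Sort the hues: 269°, 294°, 319°.
Successive gaps around the wheel: 25°, 25°, 310°.
A run of hues at equal small steps (25°) with one large closing gap is an analogous group.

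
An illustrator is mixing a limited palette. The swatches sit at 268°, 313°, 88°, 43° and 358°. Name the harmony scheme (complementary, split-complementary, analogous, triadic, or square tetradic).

Sort the hues: 43°, 88°, 268°, 313°, 358°.
Successive gaps around the wheel: 45°, 180°, 45°, 45°, 45°.
A run of hues at equal small steps (45°) with one large closing gap is an analogous group.

analogous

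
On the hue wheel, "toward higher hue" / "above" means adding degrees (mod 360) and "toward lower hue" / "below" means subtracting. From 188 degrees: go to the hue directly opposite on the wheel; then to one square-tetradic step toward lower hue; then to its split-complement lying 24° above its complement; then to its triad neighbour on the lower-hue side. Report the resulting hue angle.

188 + 180 = 368 → 368 − 360 = 8°   (complement)
8 − 90 = -82 → -82 + 360 = 278°   (square ↓)
278 + 204 = 482 → 482 − 360 = 122°   (split-comp 24° ↑)
122 − 120 = 2°   (triadic ↓)

2°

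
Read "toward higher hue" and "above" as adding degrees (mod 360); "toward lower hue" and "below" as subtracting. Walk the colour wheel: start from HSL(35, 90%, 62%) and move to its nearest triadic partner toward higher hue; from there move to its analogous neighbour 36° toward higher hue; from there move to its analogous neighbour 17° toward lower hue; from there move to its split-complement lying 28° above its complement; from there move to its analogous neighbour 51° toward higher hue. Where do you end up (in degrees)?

+120° (triadic ↑): 35 + 120 = 155°
+36° (analog 36° ↑): 155 + 36 = 191°
−17° (analog 17° ↓): 191 − 17 = 174°
+208° (split-comp 28° ↑): 174 + 208 = 382 → 382 − 360 = 22°
+51° (analog 51° ↑): 22 + 51 = 73°

73°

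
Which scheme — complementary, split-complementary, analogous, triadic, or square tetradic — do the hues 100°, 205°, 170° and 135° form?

Sort the hues: 100°, 135°, 170°, 205°.
Successive gaps around the wheel: 35°, 35°, 35°, 255°.
A run of hues at equal small steps (35°) with one large closing gap is an analogous group.

analogous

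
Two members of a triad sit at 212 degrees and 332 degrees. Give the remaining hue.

92°

A triad spaces three hues 120° apart.
The full set is {92°, 212°, 332°}.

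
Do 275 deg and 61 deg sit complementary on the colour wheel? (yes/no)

Angular distance: |275 − 61| = 214; shorter arc = 360 − 214 = 146°.
Complementary requires 180°.

no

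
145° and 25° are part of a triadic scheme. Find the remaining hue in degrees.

265°

A triad places three hues 120° apart.
The full set through 25° is {25°, 145°, 265°}.
Given {25°, 145°}, the missing hue is 265°.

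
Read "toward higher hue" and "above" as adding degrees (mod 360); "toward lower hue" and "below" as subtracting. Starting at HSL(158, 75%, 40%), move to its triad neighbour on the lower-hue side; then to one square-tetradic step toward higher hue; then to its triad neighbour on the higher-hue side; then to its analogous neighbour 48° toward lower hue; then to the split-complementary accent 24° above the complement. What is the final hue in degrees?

44°

−120° (triadic ↓): 158 − 120 = 38°
+90° (square ↑): 38 + 90 = 128°
+120° (triadic ↑): 128 + 120 = 248°
−48° (analog 48° ↓): 248 − 48 = 200°
+204° (split-comp 24° ↑): 200 + 204 = 404 → 404 − 360 = 44°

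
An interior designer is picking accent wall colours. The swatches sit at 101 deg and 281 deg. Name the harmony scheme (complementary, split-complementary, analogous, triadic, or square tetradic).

complementary

Sort the hues: 101°, 281°.
Successive gaps around the wheel: 180°, 180°.
Two hues 180° apart are complementary.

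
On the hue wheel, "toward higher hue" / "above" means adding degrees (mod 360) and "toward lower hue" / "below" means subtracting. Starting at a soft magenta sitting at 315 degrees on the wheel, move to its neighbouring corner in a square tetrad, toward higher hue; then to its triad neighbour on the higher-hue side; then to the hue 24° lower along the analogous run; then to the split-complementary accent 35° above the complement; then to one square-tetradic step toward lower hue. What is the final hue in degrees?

315 + 90 = 405 → 405 − 360 = 45°   (square ↑)
45 + 120 = 165°   (triadic ↑)
165 − 24 = 141°   (analog 24° ↓)
141 + 215 = 356°   (split-comp 35° ↑)
356 − 90 = 266°   (square ↓)

266°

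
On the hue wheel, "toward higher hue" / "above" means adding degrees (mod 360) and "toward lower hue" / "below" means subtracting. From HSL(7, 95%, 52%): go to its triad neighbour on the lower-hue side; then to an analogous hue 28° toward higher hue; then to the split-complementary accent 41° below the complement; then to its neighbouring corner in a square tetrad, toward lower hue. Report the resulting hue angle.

324°

triadic ↓ −120°: 7 − 120 = -113 → -113 + 360 = 247°
analog 28° ↑ +28°: 247 + 28 = 275°
split-comp 41° ↓ +139°: 275 + 139 = 414 → 414 − 360 = 54°
square ↓ −90°: 54 − 90 = -36 → -36 + 360 = 324°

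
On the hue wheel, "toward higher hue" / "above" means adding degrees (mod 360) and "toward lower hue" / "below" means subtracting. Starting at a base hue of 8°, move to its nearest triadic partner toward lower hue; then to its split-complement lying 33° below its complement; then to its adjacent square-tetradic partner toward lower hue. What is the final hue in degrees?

305°

8 − 120 = -112 → -112 + 360 = 248°   (triadic ↓)
248 + 147 = 395 → 395 − 360 = 35°   (split-comp 33° ↓)
35 − 90 = -55 → -55 + 360 = 305°   (square ↓)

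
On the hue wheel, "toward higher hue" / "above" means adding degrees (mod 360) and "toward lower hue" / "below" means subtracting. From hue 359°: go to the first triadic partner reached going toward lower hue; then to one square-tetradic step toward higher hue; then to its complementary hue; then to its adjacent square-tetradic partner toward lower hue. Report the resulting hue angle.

359 − 120 = 239°   (triadic ↓)
239 + 90 = 329°   (square ↑)
329 + 180 = 509 → 509 − 360 = 149°   (complement)
149 − 90 = 59°   (square ↓)

59°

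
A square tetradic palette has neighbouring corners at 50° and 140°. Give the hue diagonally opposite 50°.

230°

A square tetradic scheme places four hues 90° apart; opposite corners are 180° apart.
50 + 180 = 230°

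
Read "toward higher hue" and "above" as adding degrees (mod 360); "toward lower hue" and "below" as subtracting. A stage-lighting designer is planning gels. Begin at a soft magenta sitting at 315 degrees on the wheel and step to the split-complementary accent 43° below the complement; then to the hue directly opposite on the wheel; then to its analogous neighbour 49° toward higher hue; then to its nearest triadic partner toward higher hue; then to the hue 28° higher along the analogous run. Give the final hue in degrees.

109°

split-comp 43° ↓ +137°: 315 + 137 = 452 → 452 − 360 = 92°
complement +180°: 92 + 180 = 272°
analog 49° ↑ +49°: 272 + 49 = 321°
triadic ↑ +120°: 321 + 120 = 441 → 441 − 360 = 81°
analog 28° ↑ +28°: 81 + 28 = 109°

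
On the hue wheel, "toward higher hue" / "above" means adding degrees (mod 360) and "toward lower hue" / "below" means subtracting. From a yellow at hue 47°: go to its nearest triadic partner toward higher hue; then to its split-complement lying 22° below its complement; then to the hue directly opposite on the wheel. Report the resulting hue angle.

145°

+120° (triadic ↑): 47 + 120 = 167°
+158° (split-comp 22° ↓): 167 + 158 = 325°
+180° (complement): 325 + 180 = 505 → 505 − 360 = 145°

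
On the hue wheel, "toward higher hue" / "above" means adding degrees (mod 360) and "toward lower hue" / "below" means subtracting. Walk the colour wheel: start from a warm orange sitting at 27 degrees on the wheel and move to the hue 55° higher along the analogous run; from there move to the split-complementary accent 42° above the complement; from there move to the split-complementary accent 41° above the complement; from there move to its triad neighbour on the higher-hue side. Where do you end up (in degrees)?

285°

27 + 55 = 82°   (analog 55° ↑)
82 + 222 = 304°   (split-comp 42° ↑)
304 + 221 = 525 → 525 − 360 = 165°   (split-comp 41° ↑)
165 + 120 = 285°   (triadic ↑)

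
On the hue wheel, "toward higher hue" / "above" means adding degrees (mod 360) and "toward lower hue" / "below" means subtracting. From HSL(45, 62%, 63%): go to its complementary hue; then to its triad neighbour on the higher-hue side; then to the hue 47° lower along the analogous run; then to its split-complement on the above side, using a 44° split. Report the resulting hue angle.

162°

45 + 180 = 225°   (complement)
225 + 120 = 345°   (triadic ↑)
345 − 47 = 298°   (analog 47° ↓)
298 + 224 = 522 → 522 − 360 = 162°   (split-comp 44° ↑)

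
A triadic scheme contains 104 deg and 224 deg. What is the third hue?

A triad spaces three hues 120° apart.
The full set is {104°, 224°, 344°}.

344°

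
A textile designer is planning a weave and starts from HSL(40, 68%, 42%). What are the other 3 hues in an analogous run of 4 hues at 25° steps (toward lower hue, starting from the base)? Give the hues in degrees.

Analogous hues sit every 25° along the wheel.
40 − 25 = 15°
40 − 50 = -10 → -10 + 360 = 350°
40 − 75 = -35 → -35 + 360 = 325°

15°, 350° and 325°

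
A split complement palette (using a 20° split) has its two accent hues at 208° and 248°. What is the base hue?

The accents sit 20° either side of the complement, so the complement is their short-arc midpoint on the wheel.
Short-arc midpoint of 208° and 248°: 228°.
Base is 180° from the complement: 228 − 180 = 48°

48°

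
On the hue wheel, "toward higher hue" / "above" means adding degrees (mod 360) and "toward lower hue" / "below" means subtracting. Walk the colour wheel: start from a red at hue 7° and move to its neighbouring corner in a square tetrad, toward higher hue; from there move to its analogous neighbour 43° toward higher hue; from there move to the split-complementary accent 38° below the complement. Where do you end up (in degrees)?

282°

square ↑ +90°: 7 + 90 = 97°
analog 43° ↑ +43°: 97 + 43 = 140°
split-comp 38° ↓ +142°: 140 + 142 = 282°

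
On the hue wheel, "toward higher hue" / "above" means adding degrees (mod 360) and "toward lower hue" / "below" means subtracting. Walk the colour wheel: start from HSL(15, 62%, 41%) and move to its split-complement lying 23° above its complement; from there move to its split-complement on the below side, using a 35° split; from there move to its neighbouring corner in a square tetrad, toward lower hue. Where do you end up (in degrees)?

273°

+203° (split-comp 23° ↑): 15 + 203 = 218°
+145° (split-comp 35° ↓): 218 + 145 = 363 → 363 − 360 = 3°
−90° (square ↓): 3 − 90 = -87 → -87 + 360 = 273°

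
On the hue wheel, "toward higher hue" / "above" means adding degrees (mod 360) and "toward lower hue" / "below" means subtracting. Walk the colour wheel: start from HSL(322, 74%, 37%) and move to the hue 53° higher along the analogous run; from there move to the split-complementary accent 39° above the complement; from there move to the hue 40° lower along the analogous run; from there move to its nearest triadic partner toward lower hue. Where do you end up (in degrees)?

74°

analog 53° ↑ +53°: 322 + 53 = 375 → 375 − 360 = 15°
split-comp 39° ↑ +219°: 15 + 219 = 234°
analog 40° ↓ −40°: 234 − 40 = 194°
triadic ↓ −120°: 194 − 120 = 74°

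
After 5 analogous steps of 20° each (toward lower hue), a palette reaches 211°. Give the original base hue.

311°

5 steps of 20° (toward lower hue) give a net shift of −100°.
Start = end − shift: 211 + 100 = 311°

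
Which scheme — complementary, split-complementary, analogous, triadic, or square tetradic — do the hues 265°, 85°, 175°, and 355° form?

square tetradic

Sort the hues: 85°, 175°, 265°, 355°.
Successive gaps around the wheel: 90°, 90°, 90°, 90°.
Four hues every 90° form a square tetradic scheme.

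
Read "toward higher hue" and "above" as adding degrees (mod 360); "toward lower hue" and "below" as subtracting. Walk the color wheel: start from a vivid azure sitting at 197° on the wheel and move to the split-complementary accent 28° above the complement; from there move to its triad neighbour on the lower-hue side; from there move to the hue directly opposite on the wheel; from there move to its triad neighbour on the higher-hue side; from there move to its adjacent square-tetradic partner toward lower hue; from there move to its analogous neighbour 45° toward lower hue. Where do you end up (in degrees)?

90°

split-comp 28° ↑ +208°: 197 + 208 = 405 → 405 − 360 = 45°
triadic ↓ −120°: 45 − 120 = -75 → -75 + 360 = 285°
complement +180°: 285 + 180 = 465 → 465 − 360 = 105°
triadic ↑ +120°: 105 + 120 = 225°
square ↓ −90°: 225 − 90 = 135°
analog 45° ↓ −45°: 135 − 45 = 90°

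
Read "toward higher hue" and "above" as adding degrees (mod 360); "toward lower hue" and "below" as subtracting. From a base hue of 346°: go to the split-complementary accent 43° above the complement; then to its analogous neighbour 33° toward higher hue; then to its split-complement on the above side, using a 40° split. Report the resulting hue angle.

split-comp 43° ↑ +223°: 346 + 223 = 569 → 569 − 360 = 209°
analog 33° ↑ +33°: 209 + 33 = 242°
split-comp 40° ↑ +220°: 242 + 220 = 462 → 462 − 360 = 102°

102°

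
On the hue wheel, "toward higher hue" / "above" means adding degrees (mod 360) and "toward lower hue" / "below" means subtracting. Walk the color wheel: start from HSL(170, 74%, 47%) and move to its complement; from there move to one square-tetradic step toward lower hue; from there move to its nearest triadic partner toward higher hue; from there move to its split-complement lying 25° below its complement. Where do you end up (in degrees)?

175°

complement +180°: 170 + 180 = 350°
square ↓ −90°: 350 − 90 = 260°
triadic ↑ +120°: 260 + 120 = 380 → 380 − 360 = 20°
split-comp 25° ↓ +155°: 20 + 155 = 175°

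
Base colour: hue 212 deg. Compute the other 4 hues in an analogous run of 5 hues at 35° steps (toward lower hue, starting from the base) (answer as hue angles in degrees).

177°, 142°, 107°, and 72°

Analogous hues sit every 35° along the wheel.
212 − 35 = 177°
212 − 70 = 142°
212 − 105 = 107°
212 − 140 = 72°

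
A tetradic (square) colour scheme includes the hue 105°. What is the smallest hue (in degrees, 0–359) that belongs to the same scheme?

15°

A square tetradic scheme places four hues every 90°.
The full set through 105° is {15°, 105°, 195°, 285°}.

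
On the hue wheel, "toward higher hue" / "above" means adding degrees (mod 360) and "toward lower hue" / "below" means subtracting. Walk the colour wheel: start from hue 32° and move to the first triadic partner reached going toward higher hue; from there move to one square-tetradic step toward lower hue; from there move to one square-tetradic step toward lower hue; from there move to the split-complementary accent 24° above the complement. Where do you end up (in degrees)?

176°

32 + 120 = 152°   (triadic ↑)
152 − 90 = 62°   (square ↓)
62 − 90 = -28 → -28 + 360 = 332°   (square ↓)
332 + 204 = 536 → 536 − 360 = 176°   (split-comp 24° ↑)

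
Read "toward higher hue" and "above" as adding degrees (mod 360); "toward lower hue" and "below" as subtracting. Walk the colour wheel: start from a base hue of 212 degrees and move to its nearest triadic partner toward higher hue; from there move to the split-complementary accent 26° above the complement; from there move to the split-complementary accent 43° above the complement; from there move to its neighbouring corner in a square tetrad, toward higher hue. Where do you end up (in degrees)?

131°

+120° (triadic ↑): 212 + 120 = 332°
+206° (split-comp 26° ↑): 332 + 206 = 538 → 538 − 360 = 178°
+223° (split-comp 43° ↑): 178 + 223 = 401 → 401 − 360 = 41°
+90° (square ↑): 41 + 90 = 131°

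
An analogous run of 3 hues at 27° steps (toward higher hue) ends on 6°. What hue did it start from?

2 steps of 27° (toward higher hue) give a net shift of +54°.
Start = end − shift: 6 − 54 = -48 → -48 + 360 = 312°

312°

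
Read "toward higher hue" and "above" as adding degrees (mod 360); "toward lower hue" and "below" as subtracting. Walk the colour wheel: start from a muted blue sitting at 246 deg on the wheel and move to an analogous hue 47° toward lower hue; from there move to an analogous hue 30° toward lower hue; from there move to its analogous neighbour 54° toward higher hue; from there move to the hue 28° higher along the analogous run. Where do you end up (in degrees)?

analog 47° ↓ −47°: 246 − 47 = 199°
analog 30° ↓ −30°: 199 − 30 = 169°
analog 54° ↑ +54°: 169 + 54 = 223°
analog 28° ↑ +28°: 223 + 28 = 251°

251°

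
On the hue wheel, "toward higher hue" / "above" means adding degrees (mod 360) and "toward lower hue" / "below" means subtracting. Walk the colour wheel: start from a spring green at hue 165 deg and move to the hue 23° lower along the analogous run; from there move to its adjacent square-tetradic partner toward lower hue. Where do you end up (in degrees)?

52°

analog 23° ↓ −23°: 165 − 23 = 142°
square ↓ −90°: 142 − 90 = 52°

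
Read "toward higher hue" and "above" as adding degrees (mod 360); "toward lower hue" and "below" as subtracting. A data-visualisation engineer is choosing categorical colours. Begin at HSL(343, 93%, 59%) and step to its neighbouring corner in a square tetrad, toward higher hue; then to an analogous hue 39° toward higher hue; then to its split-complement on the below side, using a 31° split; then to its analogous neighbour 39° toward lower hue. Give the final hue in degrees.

+90° (square ↑): 343 + 90 = 433 → 433 − 360 = 73°
+39° (analog 39° ↑): 73 + 39 = 112°
+149° (split-comp 31° ↓): 112 + 149 = 261°
−39° (analog 39° ↓): 261 − 39 = 222°

222°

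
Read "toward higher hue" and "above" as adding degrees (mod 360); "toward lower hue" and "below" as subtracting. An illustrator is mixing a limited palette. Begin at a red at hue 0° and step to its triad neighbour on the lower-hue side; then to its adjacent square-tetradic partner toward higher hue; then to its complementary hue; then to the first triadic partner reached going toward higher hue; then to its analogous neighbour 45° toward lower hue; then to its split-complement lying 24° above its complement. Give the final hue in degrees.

69°

triadic ↓ −120°: 0 − 120 = -120 → -120 + 360 = 240°
square ↑ +90°: 240 + 90 = 330°
complement +180°: 330 + 180 = 510 → 510 − 360 = 150°
triadic ↑ +120°: 150 + 120 = 270°
analog 45° ↓ −45°: 270 − 45 = 225°
split-comp 24° ↑ +204°: 225 + 204 = 429 → 429 − 360 = 69°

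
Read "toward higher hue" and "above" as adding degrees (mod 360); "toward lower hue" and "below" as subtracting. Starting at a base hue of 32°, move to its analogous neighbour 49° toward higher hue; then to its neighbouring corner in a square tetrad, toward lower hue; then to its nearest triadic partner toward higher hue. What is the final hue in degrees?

analog 49° ↑ +49°: 32 + 49 = 81°
square ↓ −90°: 81 − 90 = -9 → -9 + 360 = 351°
triadic ↑ +120°: 351 + 120 = 471 → 471 − 360 = 111°

111°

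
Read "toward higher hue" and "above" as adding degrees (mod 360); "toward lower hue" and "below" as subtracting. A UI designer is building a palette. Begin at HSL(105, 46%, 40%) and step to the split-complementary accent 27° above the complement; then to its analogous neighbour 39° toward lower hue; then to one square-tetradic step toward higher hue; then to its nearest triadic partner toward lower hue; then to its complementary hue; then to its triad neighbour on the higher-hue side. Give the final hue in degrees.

split-comp 27° ↑ +207°: 105 + 207 = 312°
analog 39° ↓ −39°: 312 − 39 = 273°
square ↑ +90°: 273 + 90 = 363 → 363 − 360 = 3°
triadic ↓ −120°: 3 − 120 = -117 → -117 + 360 = 243°
complement +180°: 243 + 180 = 423 → 423 − 360 = 63°
triadic ↑ +120°: 63 + 120 = 183°

183°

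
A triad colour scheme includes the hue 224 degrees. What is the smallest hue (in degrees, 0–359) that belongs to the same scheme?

A triad places three hues 120° apart.
The full set through 224° is {104°, 224°, 344°}.

104°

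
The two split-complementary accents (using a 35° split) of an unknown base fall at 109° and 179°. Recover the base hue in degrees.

The accents sit 35° either side of the complement, so the complement is their short-arc midpoint on the wheel.
Short-arc midpoint of 109° and 179°: 144°.
Base is 180° from the complement: 144 − 180 = -36 → -36 + 360 = 324°

324°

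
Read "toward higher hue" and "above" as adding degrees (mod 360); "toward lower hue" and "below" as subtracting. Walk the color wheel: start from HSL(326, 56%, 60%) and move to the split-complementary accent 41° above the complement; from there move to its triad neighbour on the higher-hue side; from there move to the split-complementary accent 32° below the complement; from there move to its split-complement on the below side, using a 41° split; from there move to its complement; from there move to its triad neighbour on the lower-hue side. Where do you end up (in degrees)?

+221° (split-comp 41° ↑): 326 + 221 = 547 → 547 − 360 = 187°
+120° (triadic ↑): 187 + 120 = 307°
+148° (split-comp 32° ↓): 307 + 148 = 455 → 455 − 360 = 95°
+139° (split-comp 41° ↓): 95 + 139 = 234°
+180° (complement): 234 + 180 = 414 → 414 − 360 = 54°
−120° (triadic ↓): 54 − 120 = -66 → -66 + 360 = 294°

294°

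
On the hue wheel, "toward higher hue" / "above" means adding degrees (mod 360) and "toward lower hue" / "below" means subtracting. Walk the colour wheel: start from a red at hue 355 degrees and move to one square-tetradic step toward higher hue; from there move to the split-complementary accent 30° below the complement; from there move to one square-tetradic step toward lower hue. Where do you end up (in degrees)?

355 + 90 = 445 → 445 − 360 = 85°   (square ↑)
85 + 150 = 235°   (split-comp 30° ↓)
235 − 90 = 145°   (square ↓)

145°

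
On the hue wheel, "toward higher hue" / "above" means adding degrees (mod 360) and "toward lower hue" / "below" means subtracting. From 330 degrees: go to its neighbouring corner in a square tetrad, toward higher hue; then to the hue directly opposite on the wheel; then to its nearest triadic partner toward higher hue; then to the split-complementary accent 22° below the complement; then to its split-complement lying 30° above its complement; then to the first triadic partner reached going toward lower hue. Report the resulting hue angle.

square ↑ +90°: 330 + 90 = 420 → 420 − 360 = 60°
complement +180°: 60 + 180 = 240°
triadic ↑ +120°: 240 + 120 = 360 → 360 − 360 = 0°
split-comp 22° ↓ +158°: 0 + 158 = 158°
split-comp 30° ↑ +210°: 158 + 210 = 368 → 368 − 360 = 8°
triadic ↓ −120°: 8 − 120 = -112 → -112 + 360 = 248°

248°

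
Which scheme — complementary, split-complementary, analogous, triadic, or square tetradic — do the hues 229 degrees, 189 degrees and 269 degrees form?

Sort the hues: 189°, 229°, 269°.
Successive gaps around the wheel: 40°, 40°, 280°.
A run of hues at equal small steps (40°) with one large closing gap is an analogous group.

analogous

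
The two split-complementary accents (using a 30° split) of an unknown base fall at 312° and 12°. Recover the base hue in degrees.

162°

The accents sit 30° either side of the complement, so the complement is their short-arc midpoint on the wheel.
Short-arc midpoint of 312° and 12°: 342°.
Base is 180° from the complement: 342 − 180 = 162°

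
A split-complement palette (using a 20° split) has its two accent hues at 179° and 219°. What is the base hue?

19°

The accents sit 20° either side of the complement, so the complement is their short-arc midpoint on the wheel.
Short-arc midpoint of 179° and 219°: 199°.
Base is 180° from the complement: 199 − 180 = 19°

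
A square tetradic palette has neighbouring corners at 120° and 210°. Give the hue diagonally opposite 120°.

A square tetradic scheme places four hues 90° apart; opposite corners are 180° apart.
120 + 180 = 300°

300°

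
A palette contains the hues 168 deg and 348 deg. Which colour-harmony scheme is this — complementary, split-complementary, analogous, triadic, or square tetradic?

complementary

Sort the hues: 168°, 348°.
Successive gaps around the wheel: 180°, 180°.
Two hues 180° apart are complementary.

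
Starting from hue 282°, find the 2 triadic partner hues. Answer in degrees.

A triad places three hues 120° apart.
282 + 120 = 402 → 402 − 360 = 42°
282 + 240 = 522 → 522 − 360 = 162°

42° and 162°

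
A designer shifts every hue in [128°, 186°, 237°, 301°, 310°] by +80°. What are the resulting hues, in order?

208°, 266°, 317°, 21°, 30°

128 + 80 = 208°
186 + 80 = 266°
237 + 80 = 317°
301 + 80 = 381 → 381 − 360 = 21°
310 + 80 = 390 → 390 − 360 = 30°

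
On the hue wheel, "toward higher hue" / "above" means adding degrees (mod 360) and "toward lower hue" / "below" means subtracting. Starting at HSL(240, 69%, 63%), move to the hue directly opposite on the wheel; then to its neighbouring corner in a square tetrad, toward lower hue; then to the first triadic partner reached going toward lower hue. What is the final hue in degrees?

210°

240 + 180 = 420 → 420 − 360 = 60°   (complement)
60 − 90 = -30 → -30 + 360 = 330°   (square ↓)
330 − 120 = 210°   (triadic ↓)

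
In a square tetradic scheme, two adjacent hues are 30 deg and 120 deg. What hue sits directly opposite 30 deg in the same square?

210°

A square tetradic scheme places four hues 90° apart; opposite corners are 180° apart.
30 + 180 = 210°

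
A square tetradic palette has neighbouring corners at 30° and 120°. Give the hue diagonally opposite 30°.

210°

A square tetradic scheme places four hues 90° apart; opposite corners are 180° apart.
30 + 180 = 210°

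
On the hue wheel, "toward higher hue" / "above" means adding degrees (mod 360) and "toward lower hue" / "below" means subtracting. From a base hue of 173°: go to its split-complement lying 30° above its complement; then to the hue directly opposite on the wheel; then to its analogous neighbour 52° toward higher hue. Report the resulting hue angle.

255°

173 + 210 = 383 → 383 − 360 = 23°   (split-comp 30° ↑)
23 + 180 = 203°   (complement)
203 + 52 = 255°   (analog 52° ↑)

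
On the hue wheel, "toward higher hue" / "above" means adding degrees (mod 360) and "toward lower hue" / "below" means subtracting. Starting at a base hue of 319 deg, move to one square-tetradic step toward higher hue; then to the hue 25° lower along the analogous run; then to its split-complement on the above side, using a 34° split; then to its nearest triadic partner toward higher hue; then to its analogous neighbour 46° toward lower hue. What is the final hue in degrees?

319 + 90 = 409 → 409 − 360 = 49°   (square ↑)
49 − 25 = 24°   (analog 25° ↓)
24 + 214 = 238°   (split-comp 34° ↑)
238 + 120 = 358°   (triadic ↑)
358 − 46 = 312°   (analog 46° ↓)

312°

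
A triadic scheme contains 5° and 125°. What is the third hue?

245°

A triad spaces three hues 120° apart.
The full set is {5°, 125°, 245°}.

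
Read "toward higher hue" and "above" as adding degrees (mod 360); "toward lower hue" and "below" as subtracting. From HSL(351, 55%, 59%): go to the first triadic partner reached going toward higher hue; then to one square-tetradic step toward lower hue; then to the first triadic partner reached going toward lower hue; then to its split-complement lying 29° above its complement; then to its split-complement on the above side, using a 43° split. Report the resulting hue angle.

+120° (triadic ↑): 351 + 120 = 471 → 471 − 360 = 111°
−90° (square ↓): 111 − 90 = 21°
−120° (triadic ↓): 21 − 120 = -99 → -99 + 360 = 261°
+209° (split-comp 29° ↑): 261 + 209 = 470 → 470 − 360 = 110°
+223° (split-comp 43° ↑): 110 + 223 = 333°

333°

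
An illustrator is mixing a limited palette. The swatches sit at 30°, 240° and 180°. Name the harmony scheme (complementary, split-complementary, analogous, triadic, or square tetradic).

Sort the hues: 30°, 180°, 240°.
Successive gaps around the wheel: 150°, 60°, 150°.
Two 150° gaps and one 60° gap — a base hue opposite a pair of accents 30° either side of its complement — is the split-complementary pattern.

split-complementary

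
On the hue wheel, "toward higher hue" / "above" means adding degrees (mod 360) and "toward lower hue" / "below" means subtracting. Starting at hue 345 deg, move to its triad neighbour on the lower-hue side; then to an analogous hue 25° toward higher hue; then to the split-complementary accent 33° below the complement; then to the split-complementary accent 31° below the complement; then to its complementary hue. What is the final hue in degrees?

6°

−120° (triadic ↓): 345 − 120 = 225°
+25° (analog 25° ↑): 225 + 25 = 250°
+147° (split-comp 33° ↓): 250 + 147 = 397 → 397 − 360 = 37°
+149° (split-comp 31° ↓): 37 + 149 = 186°
+180° (complement): 186 + 180 = 366 → 366 − 360 = 6°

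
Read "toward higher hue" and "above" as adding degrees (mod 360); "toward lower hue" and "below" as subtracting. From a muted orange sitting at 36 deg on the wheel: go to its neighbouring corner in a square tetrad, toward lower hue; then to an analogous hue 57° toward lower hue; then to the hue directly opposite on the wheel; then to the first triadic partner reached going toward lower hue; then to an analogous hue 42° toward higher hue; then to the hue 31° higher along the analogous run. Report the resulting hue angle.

−90° (square ↓): 36 − 90 = -54 → -54 + 360 = 306°
−57° (analog 57° ↓): 306 − 57 = 249°
+180° (complement): 249 + 180 = 429 → 429 − 360 = 69°
−120° (triadic ↓): 69 − 120 = -51 → -51 + 360 = 309°
+42° (analog 42° ↑): 309 + 42 = 351°
+31° (analog 31° ↑): 351 + 31 = 382 → 382 − 360 = 22°

22°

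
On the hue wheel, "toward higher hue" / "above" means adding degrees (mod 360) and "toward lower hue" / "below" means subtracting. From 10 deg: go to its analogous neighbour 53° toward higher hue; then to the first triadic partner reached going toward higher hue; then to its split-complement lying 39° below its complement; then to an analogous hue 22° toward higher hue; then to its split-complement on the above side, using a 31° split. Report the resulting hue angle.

10 + 53 = 63°   (analog 53° ↑)
63 + 120 = 183°   (triadic ↑)
183 + 141 = 324°   (split-comp 39° ↓)
324 + 22 = 346°   (analog 22° ↑)
346 + 211 = 557 → 557 − 360 = 197°   (split-comp 31° ↑)

197°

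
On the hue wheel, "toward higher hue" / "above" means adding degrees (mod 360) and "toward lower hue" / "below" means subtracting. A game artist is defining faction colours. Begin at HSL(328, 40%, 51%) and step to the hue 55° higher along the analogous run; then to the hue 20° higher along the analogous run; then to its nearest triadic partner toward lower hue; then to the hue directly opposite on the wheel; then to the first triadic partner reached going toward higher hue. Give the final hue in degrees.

223°

analog 55° ↑ +55°: 328 + 55 = 383 → 383 − 360 = 23°
analog 20° ↑ +20°: 23 + 20 = 43°
triadic ↓ −120°: 43 − 120 = -77 → -77 + 360 = 283°
complement +180°: 283 + 180 = 463 → 463 − 360 = 103°
triadic ↑ +120°: 103 + 120 = 223°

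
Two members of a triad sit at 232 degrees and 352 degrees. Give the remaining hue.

A triad spaces three hues 120° apart.
The full set is {112°, 232°, 352°}.

112°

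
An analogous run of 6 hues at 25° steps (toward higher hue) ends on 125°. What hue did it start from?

0°

5 steps of 25° (toward higher hue) give a net shift of +125°.
Start = end − shift: 125 − 125 = 0°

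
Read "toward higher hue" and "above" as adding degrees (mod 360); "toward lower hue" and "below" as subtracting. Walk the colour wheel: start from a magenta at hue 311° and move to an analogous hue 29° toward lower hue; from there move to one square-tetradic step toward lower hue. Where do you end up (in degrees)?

311 − 29 = 282°   (analog 29° ↓)
282 − 90 = 192°   (square ↓)

192°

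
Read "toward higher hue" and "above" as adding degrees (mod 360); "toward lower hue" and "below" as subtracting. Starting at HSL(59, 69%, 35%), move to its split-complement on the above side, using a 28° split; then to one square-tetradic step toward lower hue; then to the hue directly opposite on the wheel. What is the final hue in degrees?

split-comp 28° ↑ +208°: 59 + 208 = 267°
square ↓ −90°: 267 − 90 = 177°
complement +180°: 177 + 180 = 357°

357°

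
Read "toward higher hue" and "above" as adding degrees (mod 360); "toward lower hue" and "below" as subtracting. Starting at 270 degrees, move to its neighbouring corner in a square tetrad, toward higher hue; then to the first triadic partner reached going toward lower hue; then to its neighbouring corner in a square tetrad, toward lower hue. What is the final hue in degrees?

+90° (square ↑): 270 + 90 = 360 → 360 − 360 = 0°
−120° (triadic ↓): 0 − 120 = -120 → -120 + 360 = 240°
−90° (square ↓): 240 − 90 = 150°

150°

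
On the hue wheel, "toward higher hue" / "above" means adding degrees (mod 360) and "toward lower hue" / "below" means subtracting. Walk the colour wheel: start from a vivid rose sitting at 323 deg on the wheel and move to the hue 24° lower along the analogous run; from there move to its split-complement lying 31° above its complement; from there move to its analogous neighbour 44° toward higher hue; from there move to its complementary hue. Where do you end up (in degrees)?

14°

analog 24° ↓ −24°: 323 − 24 = 299°
split-comp 31° ↑ +211°: 299 + 211 = 510 → 510 − 360 = 150°
analog 44° ↑ +44°: 150 + 44 = 194°
complement +180°: 194 + 180 = 374 → 374 − 360 = 14°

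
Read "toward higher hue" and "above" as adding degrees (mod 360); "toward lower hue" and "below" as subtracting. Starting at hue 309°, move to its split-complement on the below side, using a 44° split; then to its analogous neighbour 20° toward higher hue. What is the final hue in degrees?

105°

split-comp 44° ↓ +136°: 309 + 136 = 445 → 445 − 360 = 85°
analog 20° ↑ +20°: 85 + 20 = 105°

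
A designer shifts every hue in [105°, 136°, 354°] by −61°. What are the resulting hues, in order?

44°, 75°, 293°

105 − 61 = 44°
136 − 61 = 75°
354 − 61 = 293°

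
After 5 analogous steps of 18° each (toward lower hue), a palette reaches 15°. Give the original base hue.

105°

5 steps of 18° (toward lower hue) give a net shift of −90°.
Start = end − shift: 15 + 90 = 105°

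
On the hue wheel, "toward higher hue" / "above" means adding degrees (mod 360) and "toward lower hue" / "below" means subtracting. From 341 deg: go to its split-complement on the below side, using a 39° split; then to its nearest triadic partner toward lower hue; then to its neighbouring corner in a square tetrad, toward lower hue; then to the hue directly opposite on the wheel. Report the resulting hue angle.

92°

341 + 141 = 482 → 482 − 360 = 122°   (split-comp 39° ↓)
122 − 120 = 2°   (triadic ↓)
2 − 90 = -88 → -88 + 360 = 272°   (square ↓)
272 + 180 = 452 → 452 − 360 = 92°   (complement)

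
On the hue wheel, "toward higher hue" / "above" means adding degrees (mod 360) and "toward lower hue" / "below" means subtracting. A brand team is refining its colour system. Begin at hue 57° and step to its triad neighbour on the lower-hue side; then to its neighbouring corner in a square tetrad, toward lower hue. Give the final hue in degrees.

207°

triadic ↓ −120°: 57 − 120 = -63 → -63 + 360 = 297°
square ↓ −90°: 297 − 90 = 207°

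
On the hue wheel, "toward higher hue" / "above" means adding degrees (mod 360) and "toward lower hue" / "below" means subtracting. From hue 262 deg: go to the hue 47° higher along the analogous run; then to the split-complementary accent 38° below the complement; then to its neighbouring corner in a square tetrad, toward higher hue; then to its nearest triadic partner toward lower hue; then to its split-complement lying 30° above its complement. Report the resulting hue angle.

analog 47° ↑ +47°: 262 + 47 = 309°
split-comp 38° ↓ +142°: 309 + 142 = 451 → 451 − 360 = 91°
square ↑ +90°: 91 + 90 = 181°
triadic ↓ −120°: 181 − 120 = 61°
split-comp 30° ↑ +210°: 61 + 210 = 271°

271°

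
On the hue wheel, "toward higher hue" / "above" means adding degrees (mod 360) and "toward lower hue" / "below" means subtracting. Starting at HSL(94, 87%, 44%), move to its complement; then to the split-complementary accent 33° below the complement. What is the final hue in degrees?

61°

complement +180°: 94 + 180 = 274°
split-comp 33° ↓ +147°: 274 + 147 = 421 → 421 − 360 = 61°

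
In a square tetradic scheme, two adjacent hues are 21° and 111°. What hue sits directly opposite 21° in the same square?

A square tetradic scheme places four hues 90° apart; opposite corners are 180° apart.
21 + 180 = 201°

201°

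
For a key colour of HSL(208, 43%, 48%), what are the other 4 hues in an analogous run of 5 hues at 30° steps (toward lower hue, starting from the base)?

Analogous hues sit every 30° along the wheel.
208 − 30 = 178°
208 − 60 = 148°
208 − 90 = 118°
208 − 120 = 88°

178°, 148°, 118°, and 88°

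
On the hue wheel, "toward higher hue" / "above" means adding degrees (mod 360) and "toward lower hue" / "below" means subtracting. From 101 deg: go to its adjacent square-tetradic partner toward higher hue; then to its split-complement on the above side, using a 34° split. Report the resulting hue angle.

101 + 90 = 191°   (square ↑)
191 + 214 = 405 → 405 − 360 = 45°   (split-comp 34° ↑)

45°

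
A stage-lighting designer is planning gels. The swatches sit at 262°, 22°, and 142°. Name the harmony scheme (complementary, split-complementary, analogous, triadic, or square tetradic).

Sort the hues: 22°, 142°, 262°.
Successive gaps around the wheel: 120°, 120°, 120°.
Three hues equally spaced 120° apart form a triad.

triadic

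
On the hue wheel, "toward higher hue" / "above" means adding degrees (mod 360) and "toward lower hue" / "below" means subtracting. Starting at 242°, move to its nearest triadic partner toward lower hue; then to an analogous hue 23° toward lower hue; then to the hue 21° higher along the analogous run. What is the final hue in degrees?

triadic ↓ −120°: 242 − 120 = 122°
analog 23° ↓ −23°: 122 − 23 = 99°
analog 21° ↑ +21°: 99 + 21 = 120°

120°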